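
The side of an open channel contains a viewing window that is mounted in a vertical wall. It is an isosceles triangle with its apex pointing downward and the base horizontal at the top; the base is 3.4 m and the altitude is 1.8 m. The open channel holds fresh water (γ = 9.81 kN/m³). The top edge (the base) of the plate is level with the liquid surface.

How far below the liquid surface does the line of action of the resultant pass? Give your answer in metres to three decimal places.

γ = 9.81 kN/m³.
With the apex down, the centroid sits h/3 = 1.8/3 = 0.6 m below the base (the top edge), so the centroid depth is h_c = 0.6 m.
A = ½ × 3.4 × 1.8 = 3.06 m².
Resultant F = γ·h_c·A = 9.81 × 0.6 × 3.06 = 18.0112 kN.
I_c = b·h³/36 = 3.4 × 1.8³/36 = 0.5508 m⁴.
Centre of pressure: y_p = y_c + I_c/(y_c·A) = 0.6 + 0.5508/(0.6 × 3.06) = 0.6 + 0.3 = 0.9 m along the plane.

h_p = 0.900 m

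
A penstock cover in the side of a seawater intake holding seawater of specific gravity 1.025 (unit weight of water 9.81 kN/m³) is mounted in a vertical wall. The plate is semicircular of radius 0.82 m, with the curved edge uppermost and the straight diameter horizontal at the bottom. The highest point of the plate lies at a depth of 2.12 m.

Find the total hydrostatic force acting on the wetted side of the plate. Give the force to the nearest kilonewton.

γ = 1.025 × 9.81 = 10.05525 kN/m³.
The centroid lies 4r/(3π) = 0.348019 m above the diameter, so r − 4r/(3π) = 0.82 − 0.348019 = 0.471981 m below the topmost point, so the centroid depth is h_c = 2.12 + 0.471981 = 2.59198 m.
A = πr²/2 = π × 0.82²/2 = 1.0562 m².
Resultant F = γ·h_c·A = 10.05525 × 2.59198 × 1.0562 = 27.5277 kN.

F ≈ 28 kN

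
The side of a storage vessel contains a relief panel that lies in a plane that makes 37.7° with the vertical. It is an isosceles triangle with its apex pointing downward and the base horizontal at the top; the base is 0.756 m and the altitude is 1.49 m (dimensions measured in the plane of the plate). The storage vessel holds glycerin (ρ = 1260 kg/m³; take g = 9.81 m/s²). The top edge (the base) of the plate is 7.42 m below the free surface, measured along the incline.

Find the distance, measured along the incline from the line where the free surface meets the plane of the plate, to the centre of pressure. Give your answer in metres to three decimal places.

y_p = 7.932 m

γ = ρg = 1260 × 9.81 / 1000 = 12.3606 kN/m³.
The plate makes 37.7° with the vertical, i.e. θ = 90° − 37.7° = 52.3° to the horizontal. Measuring y along the incline from the free-surface line, vertical depth h = y·sinθ with sinθ = 0.791224.
With the apex down, the centroid sits h/3 = 1.49/3 = 0.496667 m below the base (the top edge), so y_c = 7.42 + 0.496667 = 7.91667 m and h_c = 7.91667 × 0.791224 = 6.26386 m.
A = ½ × 0.756 × 1.49 = 0.56322 m².
Resultant F = γ·h_c·A = 12.3606 × 6.26386 × 0.56322 = 43.6073 kN.
I_c = b·h³/36 = 0.756 × 1.49³/36 = 0.0694669 m⁴.
Centre of pressure: y_p = y_c + I_c/(y_c·A) = 7.91667 + 0.0694669/(7.91667 × 0.56322) = 7.91667 + 0.0155796 = 7.93225 m along the plane.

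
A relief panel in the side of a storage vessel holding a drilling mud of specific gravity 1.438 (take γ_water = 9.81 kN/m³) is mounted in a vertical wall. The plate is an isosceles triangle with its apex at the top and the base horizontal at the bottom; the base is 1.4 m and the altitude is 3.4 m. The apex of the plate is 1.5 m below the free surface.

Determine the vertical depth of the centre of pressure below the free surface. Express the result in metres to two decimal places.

h_p = 3.94 m

γ = 1.438 × 9.81 = 14.10678 kN/m³.
With the apex up, the centroid sits 2h/3 = 2 × 3.4/3 = 2.26667 m below the apex, so the centroid depth is h_c = 1.5 + 2.26667 = 3.76667 m.
A = ½ × 1.4 × 3.4 = 2.38 m².
Resultant F = γ·h_c·A = 14.10678 × 3.76667 × 2.38 = 126.463 kN.
I_c = b·h³/36 = 1.4 × 3.4³/36 = 1.52849 m⁴.
Centre of pressure: y_p = y_c + I_c/(y_c·A) = 3.76667 + 1.52849/(3.76667 × 2.38) = 3.76667 + 0.170501 = 3.93717 m along the plane.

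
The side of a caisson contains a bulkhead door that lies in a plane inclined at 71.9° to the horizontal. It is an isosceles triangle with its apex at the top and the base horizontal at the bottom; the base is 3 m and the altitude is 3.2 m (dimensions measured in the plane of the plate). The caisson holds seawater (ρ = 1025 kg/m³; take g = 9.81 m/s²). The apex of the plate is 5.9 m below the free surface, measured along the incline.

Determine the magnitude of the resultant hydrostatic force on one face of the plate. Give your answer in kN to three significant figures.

F ≈ 369 kN

γ = ρg = 1025 × 9.81 / 1000 = 10.05525 kN/m³.
Let θ = 71.9° be the plate's angle to the horizontal; measure y along the incline from where the plane meets the free surface. Vertical depth h = y·sinθ with sinθ = 0.950516.
With the apex up, the centroid sits 2h/3 = 2 × 3.2/3 = 2.13333 m below the apex, so y_c = 5.9 + 2.13333 = 8.03333 m and h_c = 8.03333 × 0.950516 = 7.63581 m.
A = ½ × 3 × 3.2 = 4.8 m².
Resultant F = γ·h_c·A = 10.05525 × 7.63581 × 4.8 = 368.544 kN.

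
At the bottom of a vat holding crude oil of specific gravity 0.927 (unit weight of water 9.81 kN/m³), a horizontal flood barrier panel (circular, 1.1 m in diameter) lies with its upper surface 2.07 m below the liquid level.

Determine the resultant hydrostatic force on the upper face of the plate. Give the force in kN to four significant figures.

F ≈ 17.89 kN

γ = 0.927 × 9.81 = 9.09387 kN/m³.
The plate is horizontal, so pressure is uniform at p = γ·h = 9.09387 × 2.07 = 18.8243 kN/m².
A = π(0.55)² = 0.950332 m².
F = p·A = 18.8243 × 0.950332 = 17.8893 kN.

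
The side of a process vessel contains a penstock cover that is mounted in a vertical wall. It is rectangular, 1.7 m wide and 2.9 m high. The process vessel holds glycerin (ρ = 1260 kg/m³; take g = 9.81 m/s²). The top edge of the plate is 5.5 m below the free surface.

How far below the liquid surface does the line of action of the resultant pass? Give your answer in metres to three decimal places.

h_p = 7.051 m

γ = ρg = 1260 × 9.81 / 1000 = 12.3606 kN/m³.
The centroid lies 2.9/2 = 1.45 m below the top edge, so the centroid depth is h_c = 5.5 + 1.45 = 6.95 m.
A = 1.7 × 2.9 = 4.93 m².
Resultant F = γ·h_c·A = 12.3606 × 6.95 × 4.93 = 423.517 kN.
I_c = b·h³/12 = 1.7 × 2.9³/12 = 3.45511 m⁴.
Centre of pressure: y_p = y_c + I_c/(y_c·A) = 6.95 + 3.45511/(6.95 × 4.93) = 6.95 + 0.100839 = 7.05084 m along the plane.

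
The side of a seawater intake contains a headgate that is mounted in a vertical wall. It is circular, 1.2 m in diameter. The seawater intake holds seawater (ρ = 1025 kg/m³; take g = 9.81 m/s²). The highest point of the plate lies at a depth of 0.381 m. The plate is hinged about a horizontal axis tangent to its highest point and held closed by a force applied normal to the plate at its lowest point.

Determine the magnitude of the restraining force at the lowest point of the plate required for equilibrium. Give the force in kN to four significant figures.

P ≈ 6.431 kN

γ = ρg = 1025 × 9.81 / 1000 = 10.05525 kN/m³.
The centroid is at the centre, 0.6 m below the top of the plate, so the centroid depth is h_c = 0.381 + 0.6 = 0.981 m.
A = π(0.6)² = 1.13097 m².
Resultant F = γ·h_c·A = 10.05525 × 0.981 × 1.13097 = 11.1561 kN.
I_c = πr⁴/4 = π × 0.6⁴/4 = 0.101788 m⁴.
Centre of pressure: y_p = y_c + I_c/(y_c·A) = 0.981 + 0.101788/(0.981 × 1.13097) = 0.981 + 0.0917438 = 1.07274 m along the plane.
The resultant acts 0.6 + 0.0917438 = 0.691744 m (along the plate) below the hinge at the top edge, so the moment about the hinge is M = F × 0.691744 = 11.1561 × 0.691744 = 7.71717 kN·m.
A normal force at the bottom, 1.2 m from the hinge, must supply this moment: P = 7.71717/1.2 = 6.43098 kN.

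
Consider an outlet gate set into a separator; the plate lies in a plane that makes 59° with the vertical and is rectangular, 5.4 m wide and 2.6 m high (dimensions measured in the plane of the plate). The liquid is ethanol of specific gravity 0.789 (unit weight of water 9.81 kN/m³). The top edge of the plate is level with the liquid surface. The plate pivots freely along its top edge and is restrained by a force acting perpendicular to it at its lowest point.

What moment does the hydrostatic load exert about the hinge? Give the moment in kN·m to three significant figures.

γ = 0.789 × 9.81 = 7.74009 kN/m³.
The plate makes 59° with the vertical, i.e. θ = 90° − 59° = 31° to the horizontal. Measuring y along the incline from the free-surface line, vertical depth h = y·sinθ with sinθ = 0.515038.
The centroid lies 2.6/2 = 1.3 m below the top edge, so y_c = 1.3 m and h_c = 1.3 × 0.515038 = 0.669549 m.
A = 5.4 × 2.6 = 14.04 m².
Resultant F = γ·h_c·A = 7.74009 × 0.669549 × 14.04 = 72.7605 kN.
I_c = b·h³/12 = 5.4 × 2.6³/12 = 7.9092 m⁴.
Centre of pressure: y_p = y_c + I_c/(y_c·A) = 1.3 + 7.9092/(1.3 × 14.04) = 1.3 + 0.433333 = 1.73333 m along the plane.
The resultant acts 1.3 + 0.433333 = 1.73333 m (along the plate) below the hinge at the top edge, so the moment about the hinge is M = F × 1.73333 = 72.7605 × 1.73333 = 126.118 kN·m.

M ≈ 126 kN·m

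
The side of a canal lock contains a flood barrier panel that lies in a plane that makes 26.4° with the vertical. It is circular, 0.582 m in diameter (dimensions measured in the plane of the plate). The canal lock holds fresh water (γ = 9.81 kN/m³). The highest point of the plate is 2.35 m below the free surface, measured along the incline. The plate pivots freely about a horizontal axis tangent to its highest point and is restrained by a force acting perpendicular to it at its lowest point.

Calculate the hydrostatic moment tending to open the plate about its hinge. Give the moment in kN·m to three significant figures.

M ≈ 1.85 kN·m

γ = 9.81 kN/m³.
The plate makes 26.4° with the vertical, i.e. θ = 90° − 26.4° = 63.6° to the horizontal. Measuring y along the incline from the free-surface line, vertical depth h = y·sinθ with sinθ = 0.895712.
The centroid is at the centre, 0.291 m below the top of the plate, so y_c = 2.35 + 0.291 = 2.641 m and h_c = 2.641 × 0.895712 = 2.36558 m.
A = π(0.291)² = 0.266033 m².
Resultant F = γ·h_c·A = 9.81 × 2.36558 × 0.266033 = 6.17365 kN.
I_c = πr⁴/4 = π × 0.291⁴/4 = 0.00563199 m⁴.
Centre of pressure: y_p = y_c + I_c/(y_c·A) = 2.641 + 0.00563199/(2.641 × 0.266033) = 2.641 + 0.008016 = 2.64902 m along the plane.
The resultant acts 0.291 + 0.008016 = 0.299016 m (along the plate) below the hinge at the top edge, so the moment about the hinge is M = F × 0.299016 = 6.17365 × 0.299016 = 1.84602 kN·m.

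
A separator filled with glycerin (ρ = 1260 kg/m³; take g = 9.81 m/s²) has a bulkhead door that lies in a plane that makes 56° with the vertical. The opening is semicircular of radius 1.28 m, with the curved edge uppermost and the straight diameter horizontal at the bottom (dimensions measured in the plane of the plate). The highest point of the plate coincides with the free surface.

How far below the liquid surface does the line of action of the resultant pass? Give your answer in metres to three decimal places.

γ = ρg = 1260 × 9.81 / 1000 = 12.3606 kN/m³.
The plate makes 56° with the vertical, i.e. θ = 90° − 56° = 34° to the horizontal. Measuring y along the incline from the free-surface line, vertical depth h = y·sinθ with sinθ = 0.559193.
The centroid lies 4r/(3π) = 0.543249 m above the diameter, so r − 4r/(3π) = 1.28 − 0.543249 = 0.736751 m below the topmost point, so y_c = 0.736751 m and h_c = 0.736751 × 0.559193 = 0.411986 m.
A = πr²/2 = π × 1.28²/2 = 2.57359 m².
Resultant F = γ·h_c·A = 12.3606 × 0.411986 × 2.57359 = 13.1057 kN.
I_c = (π/8 − 8/(9π))·r⁴ = 0.109757 × 1.28⁴ = 0.294627 m⁴.
Centre of pressure: y_p = y_c + I_c/(y_c·A) = 0.736751 + 0.294627/(0.736751 × 2.57359) = 0.736751 + 0.155386 = 0.892137 m along the plane.
Vertically, h_p = y_p·sinθ = 0.892137 × 0.559193 = 0.498877 m.

h_p = 0.499 m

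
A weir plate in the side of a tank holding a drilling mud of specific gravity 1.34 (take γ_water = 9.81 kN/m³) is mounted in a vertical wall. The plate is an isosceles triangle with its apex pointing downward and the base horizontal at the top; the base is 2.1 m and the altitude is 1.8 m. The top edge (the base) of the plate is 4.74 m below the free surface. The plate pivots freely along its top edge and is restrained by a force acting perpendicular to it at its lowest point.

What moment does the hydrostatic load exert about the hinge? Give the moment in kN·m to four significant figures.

M ≈ 84.07 kN·m

γ = 1.34 × 9.81 = 13.1454 kN/m³.
With the apex down, the centroid sits h/3 = 1.8/3 = 0.6 m below the base (the top edge), so the centroid depth is h_c = 4.74 + 0.6 = 5.34 m.
A = ½ × 2.1 × 1.8 = 1.89 m².
Resultant F = γ·h_c·A = 13.1454 × 5.34 × 1.89 = 132.671 kN.
I_c = b·h³/36 = 2.1 × 1.8³/36 = 0.3402 m⁴.
Centre of pressure: y_p = y_c + I_c/(y_c·A) = 5.34 + 0.3402/(5.34 × 1.89) = 5.34 + 0.0337079 = 5.37371 m along the plane.
The resultant acts 0.6 + 0.0337079 = 0.633708 m (along the plate) below the hinge at the top edge, so the moment about the hinge is M = F × 0.633708 = 132.671 × 0.633708 = 84.0747 kN·m.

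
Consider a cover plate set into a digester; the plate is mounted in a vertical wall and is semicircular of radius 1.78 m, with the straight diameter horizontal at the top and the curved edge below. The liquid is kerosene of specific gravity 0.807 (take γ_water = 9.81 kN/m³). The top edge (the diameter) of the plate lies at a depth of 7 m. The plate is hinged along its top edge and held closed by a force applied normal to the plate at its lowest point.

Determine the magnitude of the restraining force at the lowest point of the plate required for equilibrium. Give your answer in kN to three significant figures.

P ≈ 135 kN

γ = 0.807 × 9.81 = 7.91667 kN/m³.
The centroid of a semicircle lies 4r/(3π) = 0.755455 m from the diameter, here below the top edge, so the centroid depth is h_c = 7 + 0.755455 = 7.75545 m.
A = πr²/2 = π × 1.78²/2 = 4.97691 m².
Resultant F = γ·h_c·A = 7.91667 × 7.75545 × 4.97691 = 305.569 kN.
I_c = (π/8 − 8/(9π))·r⁴ = 0.109757 × 1.78⁴ = 1.10182 m⁴.
Centre of pressure: y_p = y_c + I_c/(y_c·A) = 7.75545 + 1.10182/(7.75545 × 4.97691) = 7.75545 + 0.0285459 = 7.784 m along the plane.
The resultant acts 0.755455 + 0.0285459 = 0.784001 m (along the plate) below the hinge at the top edge, so the moment about the hinge is M = F × 0.784001 = 305.569 × 0.784001 = 239.566 kN·m.
A normal force at the bottom, 1.78 m from the hinge, must supply this moment: P = 239.566/1.78 = 134.588 kN.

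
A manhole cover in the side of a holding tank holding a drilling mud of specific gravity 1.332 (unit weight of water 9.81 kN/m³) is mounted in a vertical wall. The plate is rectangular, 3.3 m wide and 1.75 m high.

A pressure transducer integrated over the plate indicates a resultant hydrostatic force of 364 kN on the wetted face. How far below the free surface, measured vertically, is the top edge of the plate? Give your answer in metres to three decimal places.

d_top ≈ 3.949 m

γ = 1.332 × 9.81 = 13.06692 kN/m³.
A = 3.3 × 1.75 = 5.775 m².
From F = γ·h_c·A, the centroid depth is h_c = 364/(13.06692 × 5.775) = 4.82365 m.
The centroid lies 1.75/2 = 0.875 m below the top edge, so the top edge sits at h_top = 4.82365 − 0.875 = 3.94865 m below the surface.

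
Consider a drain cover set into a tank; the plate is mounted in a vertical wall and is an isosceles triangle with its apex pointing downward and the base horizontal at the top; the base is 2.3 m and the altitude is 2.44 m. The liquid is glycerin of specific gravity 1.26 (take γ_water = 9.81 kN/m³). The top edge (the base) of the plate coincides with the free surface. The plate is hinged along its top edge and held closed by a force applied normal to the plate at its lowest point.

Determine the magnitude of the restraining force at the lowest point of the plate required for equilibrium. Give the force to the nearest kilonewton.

P ≈ 14 kN

γ = 1.26 × 9.81 = 12.3606 kN/m³.
With the apex down, the centroid sits h/3 = 2.44/3 = 0.813333 m below the base (the top edge), so the centroid depth is h_c = 0.813333 m.
A = ½ × 2.3 × 2.44 = 2.806 m².
Resultant F = γ·h_c·A = 12.3606 × 0.813333 × 2.806 = 28.2095 kN.
I_c = b·h³/36 = 2.3 × 2.44³/36 = 0.9281 m⁴.
Centre of pressure: y_p = y_c + I_c/(y_c·A) = 0.813333 + 0.9281/(0.813333 × 2.806) = 0.813333 + 0.406667 = 1.22 m along the plane.
The resultant acts 0.813333 + 0.406667 = 1.22 m (along the plate) below the hinge at the top edge, so the moment about the hinge is M = F × 1.22 = 28.2095 × 1.22 = 34.4156 kN·m.
A normal force at the bottom, 2.44 m from the hinge, must supply this moment: P = 34.4156/2.44 = 14.1048 kN.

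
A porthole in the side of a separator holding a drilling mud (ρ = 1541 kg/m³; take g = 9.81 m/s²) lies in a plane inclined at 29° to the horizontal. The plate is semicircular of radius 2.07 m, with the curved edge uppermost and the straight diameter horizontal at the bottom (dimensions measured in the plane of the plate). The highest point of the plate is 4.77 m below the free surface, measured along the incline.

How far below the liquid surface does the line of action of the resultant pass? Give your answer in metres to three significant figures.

γ = ρg = 1541 × 9.81 / 1000 = 15.11721 kN/m³.
Let θ = 29° be the plate's angle to the horizontal; measure y along the incline from where the plane meets the free surface. Vertical depth h = y·sinθ with sinθ = 0.484810.
The centroid lies 4r/(3π) = 0.878535 m above the diameter, so r − 4r/(3π) = 2.07 − 0.878535 = 1.19146 m below the topmost point, so y_c = 4.77 + 1.19146 = 5.96146 m and h_c = 5.96146 × 0.484810 = 2.89018 m.
A = πr²/2 = π × 2.07²/2 = 6.73071 m².
Resultant F = γ·h_c·A = 15.11721 × 2.89018 × 6.73071 = 294.075 kN.
I_c = (π/8 − 8/(9π))·r⁴ = 0.109757 × 2.07⁴ = 2.01518 m⁴.
Centre of pressure: y_p = y_c + I_c/(y_c·A) = 5.96146 + 2.01518/(5.96146 × 6.73071) = 5.96146 + 0.0502227 = 6.01168 m along the plane.
Vertically, h_p = y_p·sinθ = 6.01168 × 0.484810 = 2.91452 m.

h_p = 2.91 m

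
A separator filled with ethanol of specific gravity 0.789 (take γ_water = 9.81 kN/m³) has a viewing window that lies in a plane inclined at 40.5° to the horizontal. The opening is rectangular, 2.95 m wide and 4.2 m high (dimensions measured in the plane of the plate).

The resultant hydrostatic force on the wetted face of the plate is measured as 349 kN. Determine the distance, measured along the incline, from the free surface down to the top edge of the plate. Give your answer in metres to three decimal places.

y_top ≈ 3.504 m

γ = 0.789 × 9.81 = 7.74009 kN/m³.
A = 2.95 × 4.2 = 12.39 m².
From F = γ·h_c·A, the centroid depth is h_c = 349/(7.74009 × 12.39) = 3.63922 m.
Let θ = 40.5° be the plate's angle to the horizontal; measure y along the incline from where the plane meets the free surface. Vertical depth h = y·sinθ with sinθ = 0.649448.
Along the incline, y_c = h_c/sinθ = 3.63922/0.649448 = 5.60356 m.
The centroid lies 4.2/2 = 2.1 m below the top edge, so the top edge sits at y_top = 5.60356 − 2.1 = 3.50356 m along the incline.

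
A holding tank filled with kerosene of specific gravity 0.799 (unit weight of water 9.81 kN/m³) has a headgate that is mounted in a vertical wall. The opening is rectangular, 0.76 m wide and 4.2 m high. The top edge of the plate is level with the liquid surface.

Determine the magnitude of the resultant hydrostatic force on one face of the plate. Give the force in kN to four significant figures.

F ≈ 52.54 kN

γ = 0.799 × 9.81 = 7.83819 kN/m³.
The centroid lies 4.2/2 = 2.1 m below the top edge, so the centroid depth is h_c = 2.1 m.
A = 0.76 × 4.2 = 3.192 m².
Resultant F = γ·h_c·A = 7.83819 × 2.1 × 3.192 = 52.541 kN.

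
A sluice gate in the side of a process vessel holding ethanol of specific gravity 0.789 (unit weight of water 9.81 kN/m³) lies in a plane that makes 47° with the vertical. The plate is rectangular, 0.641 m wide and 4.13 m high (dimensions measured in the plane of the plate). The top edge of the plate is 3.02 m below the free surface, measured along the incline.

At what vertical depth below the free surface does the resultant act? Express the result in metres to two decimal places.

γ = 0.789 × 9.81 = 7.74009 kN/m³.
The plate makes 47° with the vertical, i.e. θ = 90° − 47° = 43° to the horizontal. Measuring y along the incline from the free-surface line, vertical depth h = y·sinθ with sinθ = 0.681998.
The centroid lies 4.13/2 = 2.065 m below the top edge, so y_c = 3.02 + 2.065 = 5.085 m and h_c = 5.085 × 0.681998 = 3.46796 m.
A = 0.641 × 4.13 = 2.64733 m².
Resultant F = γ·h_c·A = 7.74009 × 3.46796 × 2.64733 = 71.0605 kN.
I_c = b·h³/12 = 0.641 × 4.13³/12 = 3.76294 m⁴.
Centre of pressure: y_p = y_c + I_c/(y_c·A) = 5.085 + 3.76294/(5.085 × 2.64733) = 5.085 + 0.27953 = 5.36453 m along the plane.
Vertically, h_p = y_p·sinθ = 5.36453 × 0.681998 = 3.6586 m.

h_p = 3.66 m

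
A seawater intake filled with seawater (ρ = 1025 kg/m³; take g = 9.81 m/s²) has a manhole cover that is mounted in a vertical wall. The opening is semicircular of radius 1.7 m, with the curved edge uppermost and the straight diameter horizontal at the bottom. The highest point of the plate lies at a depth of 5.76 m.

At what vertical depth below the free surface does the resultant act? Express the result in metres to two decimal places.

γ = ρg = 1025 × 9.81 / 1000 = 10.05525 kN/m³.
The centroid lies 4r/(3π) = 0.721502 m above the diameter, so r − 4r/(3π) = 1.7 − 0.721502 = 0.978498 m below the topmost point, so the centroid depth is h_c = 5.76 + 0.978498 = 6.7385 m.
A = πr²/2 = π × 1.7²/2 = 4.5396 m².
Resultant F = γ·h_c·A = 10.05525 × 6.7385 × 4.5396 = 307.591 kN.
I_c = (π/8 − 8/(9π))·r⁴ = 0.109757 × 1.7⁴ = 0.916701 m⁴.
Centre of pressure: y_p = y_c + I_c/(y_c·A) = 6.7385 + 0.916701/(6.7385 × 4.5396) = 6.7385 + 0.0299672 = 6.76847 m along the plane.

h_p = 6.77 m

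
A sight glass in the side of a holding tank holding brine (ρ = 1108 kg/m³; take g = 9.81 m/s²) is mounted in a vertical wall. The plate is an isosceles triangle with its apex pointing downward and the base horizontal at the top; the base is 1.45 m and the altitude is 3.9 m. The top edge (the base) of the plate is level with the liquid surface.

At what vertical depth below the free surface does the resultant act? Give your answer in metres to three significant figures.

γ = ρg = 1108 × 9.81 / 1000 = 10.86948 kN/m³.
With the apex down, the centroid sits h/3 = 3.9/3 = 1.3 m below the base (the top edge), so the centroid depth is h_c = 1.3 m.
A = ½ × 1.45 × 3.9 = 2.8275 m².
Resultant F = γ·h_c·A = 10.86948 × 1.3 × 2.8275 = 39.9535 kN.
I_c = b·h³/36 = 1.45 × 3.9³/36 = 2.38924 m⁴.
Centre of pressure: y_p = y_c + I_c/(y_c·A) = 1.3 + 2.38924/(1.3 × 2.8275) = 1.3 + 0.650001 = 1.95 m along the plane.

h_p = 1.95 m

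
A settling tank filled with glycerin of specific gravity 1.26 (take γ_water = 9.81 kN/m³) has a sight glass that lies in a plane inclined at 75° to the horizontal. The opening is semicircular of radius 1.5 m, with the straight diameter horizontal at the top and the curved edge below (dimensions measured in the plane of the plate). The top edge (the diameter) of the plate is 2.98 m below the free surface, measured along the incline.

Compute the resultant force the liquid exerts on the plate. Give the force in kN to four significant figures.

F ≈ 152.6 kN

γ = 1.26 × 9.81 = 12.3606 kN/m³.
Let θ = 75° be the plate's angle to the horizontal; measure y along the incline from where the plane meets the free surface. Vertical depth h = y·sinθ with sinθ = 0.965926.
The centroid of a semicircle lies 4r/(3π) = 0.63662 m from the diameter, here below the top edge, so y_c = 2.98 + 0.63662 = 3.61662 m and h_c = 3.61662 × 0.965926 = 3.49339 m.
A = πr²/2 = π × 1.5²/2 = 3.53429 m².
Resultant F = γ·h_c·A = 12.3606 × 3.49339 × 3.53429 = 152.612 kN.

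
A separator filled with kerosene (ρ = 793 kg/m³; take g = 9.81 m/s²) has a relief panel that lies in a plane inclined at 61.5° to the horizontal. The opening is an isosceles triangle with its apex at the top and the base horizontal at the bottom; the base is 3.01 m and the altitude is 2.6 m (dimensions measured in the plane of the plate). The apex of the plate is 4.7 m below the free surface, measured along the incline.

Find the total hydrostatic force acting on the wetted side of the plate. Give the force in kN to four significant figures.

F ≈ 172.1 kN

γ = ρg = 793 × 9.81 / 1000 = 7.77933 kN/m³.
Let θ = 61.5° be the plate's angle to the horizontal; measure y along the incline from where the plane meets the free surface. Vertical depth h = y·sinθ with sinθ = 0.878817.
With the apex up, the centroid sits 2h/3 = 2 × 2.6/3 = 1.73333 m below the apex, so y_c = 4.7 + 1.73333 = 6.43333 m and h_c = 6.43333 × 0.878817 = 5.65372 m.
A = ½ × 3.01 × 2.6 = 3.913 m².
Resultant F = γ·h_c·A = 7.77933 × 5.65372 × 3.913 = 172.102 kN.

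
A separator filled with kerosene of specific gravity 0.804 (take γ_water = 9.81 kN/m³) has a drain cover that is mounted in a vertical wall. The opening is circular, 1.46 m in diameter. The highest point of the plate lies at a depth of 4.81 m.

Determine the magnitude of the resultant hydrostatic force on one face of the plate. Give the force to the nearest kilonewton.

F ≈ 73 kN

γ = 0.804 × 9.81 = 7.88724 kN/m³.
The centroid is at the centre, 0.73 m below the top of the plate, so the centroid depth is h_c = 4.81 + 0.73 = 5.54 m.
A = π(0.73)² = 1.67415 m².
Resultant F = γ·h_c·A = 7.88724 × 5.54 × 1.67415 = 73.1525 kN.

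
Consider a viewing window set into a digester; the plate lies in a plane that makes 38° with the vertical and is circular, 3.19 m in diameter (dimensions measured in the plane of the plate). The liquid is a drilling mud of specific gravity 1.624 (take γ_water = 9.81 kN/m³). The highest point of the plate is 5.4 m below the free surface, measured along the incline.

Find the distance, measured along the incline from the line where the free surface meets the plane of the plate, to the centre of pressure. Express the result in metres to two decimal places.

y_p = 7.09 m

γ = 1.624 × 9.81 = 15.93144 kN/m³.
The plate makes 38° with the vertical, i.e. θ = 90° − 38° = 52° to the horizontal. Measuring y along the incline from the free-surface line, vertical depth h = y·sinθ with sinθ = 0.788011.
The centroid is at the centre, 1.595 m below the top of the plate, so y_c = 5.4 + 1.595 = 6.995 m and h_c = 6.995 × 0.788011 = 5.51214 m.
A = π(1.595)² = 7.99229 m².
Resultant F = γ·h_c·A = 15.93144 × 5.51214 × 7.99229 = 701.854 kN.
I_c = πr⁴/4 = π × 1.595⁴/4 = 5.08315 m⁴.
Centre of pressure: y_p = y_c + I_c/(y_c·A) = 6.995 + 5.08315/(6.995 × 7.99229) = 6.995 + 0.090923 = 7.08592 m along the plane.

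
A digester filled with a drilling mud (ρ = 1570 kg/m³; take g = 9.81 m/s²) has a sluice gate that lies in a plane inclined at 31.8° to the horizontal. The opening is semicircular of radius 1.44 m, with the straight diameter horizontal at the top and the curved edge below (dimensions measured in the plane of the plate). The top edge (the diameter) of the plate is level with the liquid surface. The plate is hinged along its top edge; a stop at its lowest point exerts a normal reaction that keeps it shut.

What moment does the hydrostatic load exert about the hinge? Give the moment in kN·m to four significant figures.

M ≈ 13.70 kN·m

γ = ρg = 1570 × 9.81 / 1000 = 15.4017 kN/m³.
Let θ = 31.8° be the plate's angle to the horizontal; measure y along the incline from where the plane meets the free surface. Vertical depth h = y·sinθ with sinθ = 0.526956.
The centroid of a semicircle lies 4r/(3π) = 0.611155 m from the diameter, here below the top edge, so y_c = 0.611155 m and h_c = 0.611155 × 0.526956 = 0.322052 m.
A = πr²/2 = π × 1.44²/2 = 3.2572 m².
Resultant F = γ·h_c·A = 15.4017 × 0.322052 × 3.2572 = 16.1562 kN.
I_c = (π/8 − 8/(9π))·r⁴ = 0.109757 × 1.44⁴ = 0.471935 m⁴.
Centre of pressure: y_p = y_c + I_c/(y_c·A) = 0.611155 + 0.471935/(0.611155 × 3.2572) = 0.611155 + 0.237075 = 0.84823 m along the plane.
The resultant acts 0.611155 + 0.237075 = 0.84823 m (along the plate) below the hinge at the top edge, so the moment about the hinge is M = F × 0.84823 = 16.1562 × 0.84823 = 13.7042 kN·m.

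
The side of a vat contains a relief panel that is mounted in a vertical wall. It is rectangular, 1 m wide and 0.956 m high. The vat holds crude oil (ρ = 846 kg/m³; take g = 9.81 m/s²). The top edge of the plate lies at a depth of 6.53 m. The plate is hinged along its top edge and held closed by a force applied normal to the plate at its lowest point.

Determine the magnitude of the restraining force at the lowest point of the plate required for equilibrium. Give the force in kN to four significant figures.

P ≈ 28.43 kN

γ = ρg = 846 × 9.81 / 1000 = 8.29926 kN/m³.
The centroid lies 0.956/2 = 0.478 m below the top edge, so the centroid depth is h_c = 6.53 + 0.478 = 7.008 m.
A = 1 × 0.956 = 0.956 m².
Resultant F = γ·h_c·A = 8.29926 × 7.008 × 0.956 = 55.6021 kN.
I_c = b·h³/12 = 1 × 0.956³/12 = 0.0728102 m⁴.
Centre of pressure: y_p = y_c + I_c/(y_c·A) = 7.008 + 0.0728102/(7.008 × 0.956) = 7.008 + 0.0108678 = 7.01887 m along the plane.
The resultant acts 0.478 + 0.0108678 = 0.488868 m (along the plate) below the hinge at the top edge, so the moment about the hinge is M = F × 0.488868 = 55.6021 × 0.488868 = 27.1821 kN·m.
A normal force at the bottom, 0.956 m from the hinge, must supply this moment: P = 27.1821/0.956 = 28.4332 kN.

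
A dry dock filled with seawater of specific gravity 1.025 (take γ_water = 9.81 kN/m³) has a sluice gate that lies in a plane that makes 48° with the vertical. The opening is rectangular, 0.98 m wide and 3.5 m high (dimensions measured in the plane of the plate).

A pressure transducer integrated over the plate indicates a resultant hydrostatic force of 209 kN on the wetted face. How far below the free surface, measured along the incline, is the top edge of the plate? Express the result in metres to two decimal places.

y_top ≈ 7.31 m

γ = 1.025 × 9.81 = 10.05525 kN/m³.
A = 0.98 × 3.5 = 3.43 m².
From F = γ·h_c·A, the centroid depth is h_c = 209/(10.05525 × 3.43) = 6.05981 m.
The plate makes 48° with the vertical, i.e. θ = 90° − 48° = 42° to the horizontal. Measuring y along the incline from the free-surface line, vertical depth h = y·sinθ with sinθ = 0.669131.
Along the incline, y_c = h_c/sinθ = 6.05981/0.669131 = 9.05624 m.
The centroid lies 3.5/2 = 1.75 m below the top edge, so the top edge sits at y_top = 9.05624 − 1.75 = 7.30624 m along the incline.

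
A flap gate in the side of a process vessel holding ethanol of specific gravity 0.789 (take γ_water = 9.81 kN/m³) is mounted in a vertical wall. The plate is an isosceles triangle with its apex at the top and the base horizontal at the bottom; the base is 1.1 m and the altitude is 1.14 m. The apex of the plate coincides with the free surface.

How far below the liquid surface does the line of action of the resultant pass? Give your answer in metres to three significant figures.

γ = 0.789 × 9.81 = 7.74009 kN/m³.
With the apex up, the centroid sits 2h/3 = 2 × 1.14/3 = 0.76 m below the apex, so the centroid depth is h_c = 0.76 m.
A = ½ × 1.1 × 1.14 = 0.627 m².
Resultant F = γ·h_c·A = 7.74009 × 0.76 × 0.627 = 3.68831 kN.
I_c = b·h³/36 = 1.1 × 1.14³/36 = 0.0452694 m⁴.
Centre of pressure: y_p = y_c + I_c/(y_c·A) = 0.76 + 0.0452694/(0.76 × 0.627) = 0.76 + 0.095 = 0.855 m along the plane.

h_p = 0.855 m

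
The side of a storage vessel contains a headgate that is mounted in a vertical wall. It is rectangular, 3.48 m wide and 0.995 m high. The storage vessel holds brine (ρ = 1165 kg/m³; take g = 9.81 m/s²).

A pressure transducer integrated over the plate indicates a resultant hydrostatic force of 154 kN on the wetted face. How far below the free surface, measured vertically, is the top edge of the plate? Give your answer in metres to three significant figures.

γ = ρg = 1165 × 9.81 / 1000 = 11.42865 kN/m³.
A = 3.48 × 0.995 = 3.4626 m².
From F = γ·h_c·A, the centroid depth is h_c = 154/(11.42865 × 3.4626) = 3.89156 m.
The centroid lies 0.995/2 = 0.4975 m below the top edge, so the top edge sits at h_top = 3.89156 − 0.4975 = 3.39406 m below the surface.

d_top ≈ 3.39 m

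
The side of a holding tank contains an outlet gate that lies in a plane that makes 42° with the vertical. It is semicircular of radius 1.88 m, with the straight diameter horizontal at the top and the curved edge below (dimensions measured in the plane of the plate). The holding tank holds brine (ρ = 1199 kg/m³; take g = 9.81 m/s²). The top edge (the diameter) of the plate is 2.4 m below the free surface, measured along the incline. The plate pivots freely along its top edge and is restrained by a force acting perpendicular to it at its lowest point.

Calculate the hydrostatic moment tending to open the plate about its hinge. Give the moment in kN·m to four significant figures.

γ = ρg = 1199 × 9.81 / 1000 = 11.76219 kN/m³.
The plate makes 42° with the vertical, i.e. θ = 90° − 42° = 48° to the horizontal. Measuring y along the incline from the free-surface line, vertical depth h = y·sinθ with sinθ = 0.743145.
The centroid of a semicircle lies 4r/(3π) = 0.797897 m from the diameter, here below the top edge, so y_c = 2.4 + 0.797897 = 3.1979 m and h_c = 3.1979 × 0.743145 = 2.3765 m.
A = πr²/2 = π × 1.88²/2 = 5.55182 m².
Resultant F = γ·h_c·A = 11.76219 × 2.3765 × 5.55182 = 155.189 kN.
I_c = (π/8 − 8/(9π))·r⁴ = 0.109757 × 1.88⁴ = 1.37108 m⁴.
Centre of pressure: y_p = y_c + I_c/(y_c·A) = 3.1979 + 1.37108/(3.1979 × 5.55182) = 3.1979 + 0.0772258 = 3.27513 m along the plane.
The resultant acts 0.797897 + 0.0772258 = 0.875123 m (along the plate) below the hinge at the top edge, so the moment about the hinge is M = F × 0.875123 = 155.189 × 0.875123 = 135.809 kN·m.

M ≈ 135.8 kN·m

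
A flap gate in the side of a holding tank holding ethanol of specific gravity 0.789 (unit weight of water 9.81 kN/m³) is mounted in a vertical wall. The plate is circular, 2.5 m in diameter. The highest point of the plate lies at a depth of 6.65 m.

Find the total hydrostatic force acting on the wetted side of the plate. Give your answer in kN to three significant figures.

F ≈ 300 kN

γ = 0.789 × 9.81 = 7.74009 kN/m³.
The centroid is at the centre, 1.25 m below the top of the plate, so the centroid depth is h_c = 6.65 + 1.25 = 7.9 m.
A = π(1.25)² = 4.90874 m².
Resultant F = γ·h_c·A = 7.74009 × 7.9 × 4.90874 = 300.153 kN.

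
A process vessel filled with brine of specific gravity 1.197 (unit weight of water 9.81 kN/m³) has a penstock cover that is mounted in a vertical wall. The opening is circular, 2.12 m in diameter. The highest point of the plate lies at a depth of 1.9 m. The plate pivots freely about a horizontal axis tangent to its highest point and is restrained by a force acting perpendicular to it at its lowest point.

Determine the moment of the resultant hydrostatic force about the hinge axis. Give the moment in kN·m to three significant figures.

γ = 1.197 × 9.81 = 11.74257 kN/m³.
The centroid is at the centre, 1.06 m below the top of the plate, so the centroid depth is h_c = 1.9 + 1.06 = 2.96 m.
A = π(1.06)² = 3.52989 m².
Resultant F = γ·h_c·A = 11.74257 × 2.96 × 3.52989 = 122.692 kN.
I_c = πr⁴/4 = π × 1.06⁴/4 = 0.991547 m⁴.
Centre of pressure: y_p = y_c + I_c/(y_c·A) = 2.96 + 0.991547/(2.96 × 3.52989) = 2.96 + 0.0948987 = 3.0549 m along the plane.
The resultant acts 1.06 + 0.0948987 = 1.1549 m (along the plate) below the hinge at the top edge, so the moment about the hinge is M = F × 1.1549 = 122.692 × 1.1549 = 141.697 kN·m.

M ≈ 142 kN·m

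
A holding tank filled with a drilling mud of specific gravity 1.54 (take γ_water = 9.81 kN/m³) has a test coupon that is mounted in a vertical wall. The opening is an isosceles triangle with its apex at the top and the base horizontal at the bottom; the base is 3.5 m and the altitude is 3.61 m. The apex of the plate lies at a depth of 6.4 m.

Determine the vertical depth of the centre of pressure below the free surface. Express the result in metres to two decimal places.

h_p = 8.89 m

γ = 1.54 × 9.81 = 15.1074 kN/m³.
With the apex up, the centroid sits 2h/3 = 2 × 3.61/3 = 2.40667 m below the apex, so the centroid depth is h_c = 6.4 + 2.40667 = 8.80667 m.
A = ½ × 3.5 × 3.61 = 6.3175 m².
Resultant F = γ·h_c·A = 15.1074 × 8.80667 × 6.3175 = 840.517 kN.
I_c = b·h³/36 = 3.5 × 3.61³/36 = 4.57391 m⁴.
Centre of pressure: y_p = y_c + I_c/(y_c·A) = 8.80667 + 4.57391/(8.80667 × 6.3175) = 8.80667 + 0.0822111 = 8.88888 m along the plane.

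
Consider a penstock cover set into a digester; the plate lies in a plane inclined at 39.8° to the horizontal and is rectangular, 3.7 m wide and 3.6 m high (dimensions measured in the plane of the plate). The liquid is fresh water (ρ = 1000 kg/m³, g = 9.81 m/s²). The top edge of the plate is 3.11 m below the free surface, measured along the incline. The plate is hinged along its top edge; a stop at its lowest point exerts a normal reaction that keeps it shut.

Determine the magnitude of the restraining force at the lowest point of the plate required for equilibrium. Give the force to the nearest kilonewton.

γ = ρg = 1000 × 9.81 = 9810 N/m³ = 9.81 kN/m³.
Let θ = 39.8° be the plate's angle to the horizontal; measure y along the incline from where the plane meets the free surface. Vertical depth h = y·sinθ with sinθ = 0.640110.
The centroid lies 3.6/2 = 1.8 m below the top edge, so y_c = 3.11 + 1.8 = 4.91 m and h_c = 4.91 × 0.640110 = 3.14294 m.
A = 3.7 × 3.6 = 13.32 m².
Resultant F = γ·h_c·A = 9.81 × 3.14294 × 13.32 = 410.685 kN.
I_c = b·h³/12 = 3.7 × 3.6³/12 = 14.3856 m⁴.
Centre of pressure: y_p = y_c + I_c/(y_c·A) = 4.91 + 14.3856/(4.91 × 13.32) = 4.91 + 0.219959 = 5.12996 m along the plane.
The resultant acts 1.8 + 0.219959 = 2.01996 m (along the plate) below the hinge at the top edge, so the moment about the hinge is M = F × 2.01996 = 410.685 × 2.01996 = 829.567 kN·m.
A normal force at the bottom, 3.6 m from the hinge, must supply this moment: P = 829.567/3.6 = 230.435 kN.

P ≈ 230 kN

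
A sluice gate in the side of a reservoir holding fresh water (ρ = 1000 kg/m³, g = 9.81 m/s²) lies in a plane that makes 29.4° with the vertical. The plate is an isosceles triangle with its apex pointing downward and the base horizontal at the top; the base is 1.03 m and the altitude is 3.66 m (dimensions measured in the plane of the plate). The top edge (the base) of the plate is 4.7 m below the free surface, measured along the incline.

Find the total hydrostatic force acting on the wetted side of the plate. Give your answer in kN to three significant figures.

γ = ρg = 1000 × 9.81 = 9810 N/m³ = 9.81 kN/m³.
The plate makes 29.4° with the vertical, i.e. θ = 90° − 29.4° = 60.6° to the horizontal. Measuring y along the incline from the free-surface line, vertical depth h = y·sinθ with sinθ = 0.871214.
With the apex down, the centroid sits h/3 = 3.66/3 = 1.22 m below the base (the top edge), so y_c = 4.7 + 1.22 = 5.92 m and h_c = 5.92 × 0.871214 = 5.15759 m.
A = ½ × 1.03 × 3.66 = 1.8849 m².
Resultant F = γ·h_c·A = 9.81 × 5.15759 × 1.8849 = 95.3683 kN.

F ≈ 95.4 kN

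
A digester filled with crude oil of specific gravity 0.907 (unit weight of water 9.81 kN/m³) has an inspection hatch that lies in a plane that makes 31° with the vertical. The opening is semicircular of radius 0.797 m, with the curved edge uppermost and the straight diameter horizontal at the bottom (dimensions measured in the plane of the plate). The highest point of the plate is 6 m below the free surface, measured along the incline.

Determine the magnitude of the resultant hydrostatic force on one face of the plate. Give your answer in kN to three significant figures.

γ = 0.907 × 9.81 = 8.89767 kN/m³.
The plate makes 31° with the vertical, i.e. θ = 90° − 31° = 59° to the horizontal. Measuring y along the incline from the free-surface line, vertical depth h = y·sinθ with sinθ = 0.857167.
The centroid lies 4r/(3π) = 0.338257 m above the diameter, so r − 4r/(3π) = 0.797 − 0.338257 = 0.458743 m below the topmost point, so y_c = 6 + 0.458743 = 6.45874 m and h_c = 6.45874 × 0.857167 = 5.53622 m.
A = πr²/2 = π × 0.797²/2 = 0.997784 m².
Resultant F = γ·h_c·A = 8.89767 × 5.53622 × 0.997784 = 49.1503 kN.

F ≈ 49.2 kN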